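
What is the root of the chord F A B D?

B

Reordering F, A, B, D into stacked thirds gives B–D–F–A; the bottom of that stack, B, is the root.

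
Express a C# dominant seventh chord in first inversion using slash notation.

First inversion of C# dominant seventh has the third (E#) in the bass. As a slash chord: C#7/E#.

C#7/E#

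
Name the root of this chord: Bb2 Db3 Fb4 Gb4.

Gb

The distinct letter names are Bb, Db, Fb, Gb. Arranged as a stack of thirds they read Gb–Bb–Db–Fb, so Gb is the root (a Gb dominant seventh chord).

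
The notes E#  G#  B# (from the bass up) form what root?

E#

E#, G#, B# are the tones of an E# minor triad (E#–G#–B#), making E# the root.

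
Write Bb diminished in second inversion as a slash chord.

Bbdim/Fb

Second inversion of Bb diminished has the fifth (Fb) in the bass. As a slash chord: Bbdim/Fb.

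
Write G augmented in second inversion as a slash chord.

Second inversion of G augmented has the fifth (D#) in the bass. As a slash chord: Gaug/D#.

Gaug/D#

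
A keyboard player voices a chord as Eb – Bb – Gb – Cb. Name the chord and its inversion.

Cb major seventh, first inversion

The pitch classes Eb, Bb, Gb, Cb arrange in thirds as Cb–Eb–Gb–Bb: a Cb major seventh chord.
The lowest note is Eb, the third of the chord, so this is first inversion (figured bass 6/5).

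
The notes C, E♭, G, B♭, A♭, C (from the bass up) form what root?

Reordering C, Eb, G, Bb, Ab into stacked thirds gives Ab–C–Eb–G–Bb; the bottom of that stack, Ab, is the root.

Ab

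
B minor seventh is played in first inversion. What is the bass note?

D

In first inversion the third is lowest. For B minor seventh (B–D–F#–A) that is D.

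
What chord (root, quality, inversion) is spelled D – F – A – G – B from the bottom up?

G dominant ninth, second inversion

The pitch classes D, F, A, G, B arrange in thirds as G–B–D–F–A: a G dominant ninth chord.
With the fifth (D) in the bass, the chord is in second inversion.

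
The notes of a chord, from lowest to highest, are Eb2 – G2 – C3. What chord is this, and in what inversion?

The pitch classes Eb, G, C arrange in thirds as C–Eb–G: a C minor triad.
With the third (Eb) in the bass, the chord is in first inversion (figured bass 6).

C minor, first inversion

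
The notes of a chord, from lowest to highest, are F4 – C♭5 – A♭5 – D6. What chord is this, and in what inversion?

Reducing to letter names: F, Cb, Ab, D. These stack in thirds as D–F–Ab–Cb — a D diminished seventh chord.
F is the third of D diminished seventh; third in the bass means first inversion (figured bass 6/5).

D diminished seventh, first inversion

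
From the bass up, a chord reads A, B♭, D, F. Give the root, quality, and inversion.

Bb major seventh, third inversion

The pitch classes A, Bb, D, F arrange in thirds as Bb–D–F–A: a Bb major seventh chord.
With the seventh (A) in the bass, the chord is in third inversion (figured bass 4/2).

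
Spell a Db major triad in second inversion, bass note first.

Ab, Db, F

The chord tones are Db–F–Ab. With the fifth (Ab) lowest for second inversion: Ab, Db, F.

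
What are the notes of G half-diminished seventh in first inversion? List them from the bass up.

Bb, Db, F, G

Spelling G half-diminished seventh: G–Bb–Db–F. In first inversion the third is bass, giving Bb, Db, F, G from the bottom.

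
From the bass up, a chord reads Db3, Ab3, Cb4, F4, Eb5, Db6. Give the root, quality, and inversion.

The distinct note names are Db, Ab, Cb, F, Eb. Stacked in thirds they read Db–F–Ab–Cb–Eb, which is a dominant ninth chord on Db.
Db is the root of Db dominant ninth; root in the bass means root position.

Db dominant ninth, root position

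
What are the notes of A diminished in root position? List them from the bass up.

Spelling A diminished: A–C–Eb. In root position the root is bass, giving A, C, Eb from the bottom.

A, C, Eb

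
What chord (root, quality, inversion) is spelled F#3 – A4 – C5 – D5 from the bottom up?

The distinct note names are F#, A, C, D. Stacked in thirds they read D–F#–A–C, which is a dominant seventh chord on D.
With the third (F#) in the bass, the chord is in first inversion (figured bass 6/5).

D dominant seventh, first inversion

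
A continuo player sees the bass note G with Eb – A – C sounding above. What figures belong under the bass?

The notes G, Eb, A, C stack in thirds as A–C–Eb–G — an A half-diminished seventh chord. The bass G is the seventh, so this is third inversion: figured 4/2.

4/2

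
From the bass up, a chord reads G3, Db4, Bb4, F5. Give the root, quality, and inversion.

The distinct note names are G, Db, Bb, F. Stacked in thirds they read G–Bb–Db–F, which is a half-diminished seventh chord on G.
With the root (G) in the bass, the chord is in root position (figured bass 7).

G half-diminished seventh, root position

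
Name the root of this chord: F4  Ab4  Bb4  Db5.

The distinct letter names are F, Ab, Bb, Db. Arranged as a stack of thirds they read Bb–Db–F–Ab, so Bb is the root (a Bb minor seventh chord).

Bb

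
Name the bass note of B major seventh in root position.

In root position the root is lowest. For B major seventh (B–D#–F#–A#) that is B.

B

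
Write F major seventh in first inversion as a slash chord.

First inversion of F major seventh has the third (A) in the bass. As a slash chord: Fmaj7/A.

Fmaj7/A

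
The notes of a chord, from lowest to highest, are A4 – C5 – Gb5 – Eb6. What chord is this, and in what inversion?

A diminished seventh, root position

The pitch classes A, C, Gb, Eb arrange in thirds as A–C–Eb–Gb: an A diminished seventh chord.
The lowest note is A, the root of the chord, so this is root position (figured bass 7).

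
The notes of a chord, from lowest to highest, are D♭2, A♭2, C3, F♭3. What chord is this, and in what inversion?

The pitch classes Db, Ab, C, Fb arrange in thirds as Db–Fb–Ab–C: a Db minor-major seventh chord.
With the root (Db) in the bass, the chord is in root position (figured bass 7).

Db minor-major seventh, root position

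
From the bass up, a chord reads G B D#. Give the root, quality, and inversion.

G augmented, root position

The pitch classes G, B, D# arrange in thirds as G–B–D#: a G augmented triad.
G is the root of G augmented; root in the bass means root position (figured bass 5/3).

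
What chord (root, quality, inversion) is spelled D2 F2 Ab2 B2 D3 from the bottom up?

The pitch classes D, F, Ab, B arrange in thirds as B–D–F–Ab: a B diminished seventh chord.
With the third (D) in the bass, the chord is in first inversion (figured bass 6/5).

B diminished seventh, first inversion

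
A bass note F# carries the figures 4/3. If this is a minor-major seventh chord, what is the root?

B

The figures 4/3 mean the fifth of the chord is in the bass. If F# is the fifth of a minor-major seventh chord, the root is B (chord tones B–D–F#–A#).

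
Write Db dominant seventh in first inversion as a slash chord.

First inversion of Db dominant seventh has the third (F) in the bass. As a slash chord: Db7/F.

Db7/F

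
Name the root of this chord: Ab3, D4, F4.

The distinct letter names are Ab, D, F. Arranged as a stack of thirds they read D–F–Ab, so D is the root (a D diminished triad).

D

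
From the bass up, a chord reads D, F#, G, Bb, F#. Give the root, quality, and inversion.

G minor-major seventh, second inversion

The distinct note names are D, F#, G, Bb. Stacked in thirds they read G–Bb–D–F#, which is a minor-major seventh chord on G.
With the fifth (D) in the bass, the chord is in second inversion (figured bass 4/3).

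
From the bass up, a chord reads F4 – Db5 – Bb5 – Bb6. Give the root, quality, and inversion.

The distinct note names are F, Db, Bb. Stacked in thirds they read Bb–Db–F, which is a minor triad on Bb.
F is the fifth of Bb minor; fifth in the bass means second inversion (figured bass 6/4).

Bb minor, second inversion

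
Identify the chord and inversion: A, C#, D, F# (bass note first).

The pitch classes A, C#, D, F# arrange in thirds as D–F#–A–C#: a D major seventh chord.
A is the fifth of D major seventh; fifth in the bass means second inversion (figured bass 4/3).

D major seventh, second inversion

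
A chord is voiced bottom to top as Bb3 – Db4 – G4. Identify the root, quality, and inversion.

The distinct note names are Bb, Db, G. Stacked in thirds they read G–Bb–Db, which is a diminished triad on G.
With the third (Bb) in the bass, the chord is in first inversion (figured bass 6).

G diminished, first inversion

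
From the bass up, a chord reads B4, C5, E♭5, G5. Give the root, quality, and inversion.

C minor-major seventh, third inversion

The pitch classes B, C, Eb, G arrange in thirds as C–Eb–G–B: a C minor-major seventh chord.
With the seventh (B) in the bass, the chord is in third inversion (figured bass 4/2).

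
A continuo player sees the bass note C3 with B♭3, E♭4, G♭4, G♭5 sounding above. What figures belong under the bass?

The notes C, Bb, Eb, Gb stack in thirds as C–Eb–Gb–Bb — a C half-diminished seventh chord. The bass C is the root, so this is root position: figured 7.

7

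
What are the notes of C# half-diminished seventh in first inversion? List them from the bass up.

E, G, B, C#

C# half-diminished seventh is C#–E–G–B. First inversion puts the third (E) in the bass, with the remaining tones above: E, G, B, C#.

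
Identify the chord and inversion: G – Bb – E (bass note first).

Reducing to letter names: G, Bb, E. These stack in thirds as E–G–Bb — an E diminished triad.
The lowest note is G, the third of the chord, so this is first inversion (figured bass 6).

E diminished, first inversion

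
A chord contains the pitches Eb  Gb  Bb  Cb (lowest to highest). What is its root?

Cb

Eb, Gb, Bb, Cb are the tones of a Cb major seventh chord (Cb–Eb–Gb–Bb), making Cb the root.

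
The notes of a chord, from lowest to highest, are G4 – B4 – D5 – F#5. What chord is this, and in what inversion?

Reducing to letter names: G, B, D, F#. These stack in thirds as G–B–D–F# — a G major seventh chord.
With the root (G) in the bass, the chord is in root position (figured bass 7).

G major seventh, root position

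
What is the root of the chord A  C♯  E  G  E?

A

Reordering A, C#, E, G into stacked thirds gives A–C#–E–G; the bottom of that stack, A, is the root.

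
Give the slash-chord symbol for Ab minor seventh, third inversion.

Abm7/Gb

Third inversion of Ab minor seventh has the seventh (Gb) in the bass. As a slash chord: Abm7/Gb.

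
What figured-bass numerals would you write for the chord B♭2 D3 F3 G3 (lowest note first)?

The notes Bb, D, F, G stack in thirds as G–Bb–D–F — a G minor seventh chord. The bass Bb is the third, so this is first inversion: figured 6/5.

6/5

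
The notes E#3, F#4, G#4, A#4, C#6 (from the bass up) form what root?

The distinct letter names are E#, F#, G#, A#, C#. Arranged as a stack of thirds they read F#–A#–C#–E#–G#, so F# is the root (an F# major ninth chord).

F#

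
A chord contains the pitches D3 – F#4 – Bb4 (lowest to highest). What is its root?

Bb

D, F#, Bb are the tones of a Bb augmented triad (Bb–D–F#), making Bb the root.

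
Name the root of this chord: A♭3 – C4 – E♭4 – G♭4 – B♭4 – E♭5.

Ab

Ab, C, Eb, Gb, Bb are the tones of an Ab dominant ninth chord (Ab–C–Eb–Gb–Bb), making Ab the root.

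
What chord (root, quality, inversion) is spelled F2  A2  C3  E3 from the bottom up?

The distinct note names are F, A, C, E. Stacked in thirds they read F–A–C–E, which is a major seventh chord on F.
The lowest note is F, the root of the chord, so this is root position (figured bass 7).

F major seventh, root position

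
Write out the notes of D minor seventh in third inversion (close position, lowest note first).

C, D, F, A

D minor seventh is D–F–A–C. Third inversion puts the seventh (C) in the bass, with the remaining tones above: C, D, F, A.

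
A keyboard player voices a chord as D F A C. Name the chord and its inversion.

The pitch classes D, F, A, C arrange in thirds as D–F–A–C: a D minor seventh chord.
The lowest note is D, the root of the chord, so this is root position (figured bass 7).

D minor seventh, root position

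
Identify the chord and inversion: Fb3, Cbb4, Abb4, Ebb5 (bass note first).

Fb half-diminished seventh, root position

Reducing to letter names: Fb, Cbb, Abb, Ebb. These stack in thirds as Fb–Abb–Cbb–Ebb — an Fb half-diminished seventh chord.
With the root (Fb) in the bass, the chord is in root position (figured bass 7).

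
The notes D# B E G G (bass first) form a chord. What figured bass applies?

4/2

The notes D#, B, E, G stack in thirds as E–G–B–D# — an E minor-major seventh chord. The bass D# is the seventh, so this is third inversion: figured 4/2.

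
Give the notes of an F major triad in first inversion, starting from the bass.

A, C, F

The chord tones are F–A–C. With the third (A) lowest for first inversion: A, C, F.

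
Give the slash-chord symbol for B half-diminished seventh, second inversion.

Second inversion of B half-diminished seventh has the fifth (F) in the bass. As a slash chord: Bø7/F.

Bø7/F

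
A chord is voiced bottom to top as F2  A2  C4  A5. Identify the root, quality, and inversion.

F major, root position

The distinct note names are F, A, C. Stacked in thirds they read F–A–C, which is a major triad on F.
The lowest note is F, the root of the chord, so this is root position (figured bass 5/3).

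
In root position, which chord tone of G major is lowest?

G major is G–B–D. Root position places the root in the bass: G.

G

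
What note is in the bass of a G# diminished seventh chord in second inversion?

In second inversion the fifth is lowest. For G# diminished seventh (G#–B–D–F) that is D.

D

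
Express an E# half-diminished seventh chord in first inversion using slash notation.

First inversion of E# half-diminished seventh has the third (G#) in the bass. As a slash chord: E#ø7/G#.

E#ø7/G#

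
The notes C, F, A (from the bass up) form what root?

Reordering C, F, A into stacked thirds gives F–A–C; the bottom of that stack, F, is the root.

F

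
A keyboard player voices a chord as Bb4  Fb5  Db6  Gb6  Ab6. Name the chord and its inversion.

The pitch classes Bb, Fb, Db, Gb, Ab arrange in thirds as Gb–Bb–Db–Fb–Ab: a Gb dominant ninth chord.
With the third (Bb) in the bass, the chord is in first inversion.

Gb dominant ninth, first inversion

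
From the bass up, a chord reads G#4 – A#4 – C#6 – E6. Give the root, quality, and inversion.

A# half-diminished seventh, third inversion

Reducing to letter names: G#, A#, C#, E. These stack in thirds as A#–C#–E–G# — an A# half-diminished seventh chord.
With the seventh (G#) in the bass, the chord is in third inversion (figured bass 4/2).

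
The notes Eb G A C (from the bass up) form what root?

A

Eb, G, A, C are the tones of an A half-diminished seventh chord (A–C–Eb–G), making A the root.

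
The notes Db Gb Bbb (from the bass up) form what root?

Gb

The distinct letter names are Db, Gb, Bbb. Arranged as a stack of thirds they read Gb–Bbb–Db, so Gb is the root (a Gb minor triad).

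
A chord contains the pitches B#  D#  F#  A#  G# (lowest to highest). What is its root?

The distinct letter names are B#, D#, F#, A#, G#. Arranged as a stack of thirds they read G#–B#–D#–F#–A#, so G# is the root (a G# dominant ninth chord).

G#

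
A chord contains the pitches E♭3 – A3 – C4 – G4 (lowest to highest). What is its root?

Reordering Eb, A, C, G into stacked thirds gives A–C–Eb–G; the bottom of that stack, A, is the root.

A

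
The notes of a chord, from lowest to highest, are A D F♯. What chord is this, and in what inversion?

The pitch classes A, D, F# arrange in thirds as D–F#–A: a D major triad.
A is the fifth of D major; fifth in the bass means second inversion (figured bass 6/4).

D major, second inversion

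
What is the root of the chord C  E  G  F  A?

C, E, G, F, A are the tones of an F major ninth chord (F–A–C–E–G), making F the root.

F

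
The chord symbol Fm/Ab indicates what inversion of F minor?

Fm/Ab means F minor with Ab in the bass. Ab is the third of F minor (F–Ab–C), so this is first inversion.

first inversion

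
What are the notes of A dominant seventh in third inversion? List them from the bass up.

G, A, C#, E

Spelling A dominant seventh: A–C#–E–G. In third inversion the seventh is bass, giving G, A, C#, E from the bottom.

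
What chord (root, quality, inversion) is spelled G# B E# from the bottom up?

The distinct note names are G#, B, E#. Stacked in thirds they read E#–G#–B, which is a diminished triad on E#.
With the third (G#) in the bass, the chord is in first inversion (figured bass 6).

E# diminished, first inversion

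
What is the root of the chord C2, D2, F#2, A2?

D

C, D, F#, A are the tones of a D dominant seventh chord (D–F#–A–C), making D the root.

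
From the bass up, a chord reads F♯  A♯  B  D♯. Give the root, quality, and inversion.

The distinct note names are F#, A#, B, D#. Stacked in thirds they read B–D#–F#–A#, which is a major seventh chord on B.
F# is the fifth of B major seventh; fifth in the bass means second inversion (figured bass 4/3).

B major seventh, second inversion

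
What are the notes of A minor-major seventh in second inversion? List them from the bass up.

E, G#, A, C

Spelling A minor-major seventh: A–C–E–G#. In second inversion the fifth is bass, giving E, G#, A, C from the bottom.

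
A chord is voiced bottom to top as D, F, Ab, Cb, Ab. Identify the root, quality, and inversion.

The distinct note names are D, F, Ab, Cb. Stacked in thirds they read D–F–Ab–Cb, which is a diminished seventh chord on D.
With the root (D) in the bass, the chord is in root position (figured bass 7).

D diminished seventh, root position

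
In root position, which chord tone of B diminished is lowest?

B diminished is B–D–F. Root position places the root in the bass: B.

B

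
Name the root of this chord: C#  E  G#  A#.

C#, E, G#, A# are the tones of an A# half-diminished seventh chord (A#–C#–E–G#), making A# the root.

A#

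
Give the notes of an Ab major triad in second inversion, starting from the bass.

The chord tones are Ab–C–Eb. With the fifth (Eb) lowest for second inversion: Eb, Ab, C.

Eb, Ab, C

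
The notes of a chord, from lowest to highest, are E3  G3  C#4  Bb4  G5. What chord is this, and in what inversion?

The pitch classes E, G, C#, Bb arrange in thirds as C#–E–G–Bb: a C# diminished seventh chord.
E is the third of C# diminished seventh; third in the bass means first inversion (figured bass 6/5).

C# diminished seventh, first inversion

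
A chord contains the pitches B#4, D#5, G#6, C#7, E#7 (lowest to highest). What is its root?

C#

B#, D#, G#, C#, E# are the tones of a C# major ninth chord (C#–E#–G#–B#–D#), making C# the root.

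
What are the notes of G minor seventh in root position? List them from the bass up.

G, Bb, D, F

Spelling G minor seventh: G–Bb–D–F. In root position the root is bass, giving G, Bb, D, F from the bottom.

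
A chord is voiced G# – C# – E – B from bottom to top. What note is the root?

C#

The distinct letter names are G#, C#, E, B. Arranged as a stack of thirds they read C#–E–G#–B, so C# is the root (a C# minor seventh chord).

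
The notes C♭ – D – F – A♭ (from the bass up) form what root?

Reordering Cb, D, F, Ab into stacked thirds gives D–F–Ab–Cb; the bottom of that stack, D, is the root.

D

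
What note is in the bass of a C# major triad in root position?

C#

The root of C# major (C#–E#–G#) is C#; that is the bass in root position.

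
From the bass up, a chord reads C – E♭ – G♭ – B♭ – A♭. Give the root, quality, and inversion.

The distinct note names are C, Eb, Gb, Bb, Ab. Stacked in thirds they read Ab–C–Eb–Gb–Bb, which is a dominant ninth chord on Ab.
C is the third of Ab dominant ninth; third in the bass means first inversion.

Ab dominant ninth, first inversion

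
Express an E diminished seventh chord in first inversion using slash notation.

First inversion of E diminished seventh has the third (G) in the bass. As a slash chord: Edim7/G.

Edim7/G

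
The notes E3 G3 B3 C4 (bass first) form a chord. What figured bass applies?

6/5

The notes E, G, B, C stack in thirds as C–E–G–B — a C major seventh chord. The bass E is the third, so this is first inversion: figured 6/5.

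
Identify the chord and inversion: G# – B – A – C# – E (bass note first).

Reducing to letter names: G#, B, A, C#, E. These stack in thirds as A–C#–E–G#–B — an A major ninth chord.
G# is the seventh of A major ninth; seventh in the bass means third inversion.

A major ninth, third inversion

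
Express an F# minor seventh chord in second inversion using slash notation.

F#m7/C#

Second inversion of F# minor seventh has the fifth (C#) in the bass. As a slash chord: F#m7/C#.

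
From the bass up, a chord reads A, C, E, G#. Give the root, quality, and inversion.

A minor-major seventh, root position

The pitch classes A, C, E, G# arrange in thirds as A–C–E–G#: an A minor-major seventh chord.
A is the root of A minor-major seventh; root in the bass means root position (figured bass 7).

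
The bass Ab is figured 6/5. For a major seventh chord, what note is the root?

The figures 6/5 mean the third of the chord is in the bass. If Ab is the third of a major seventh chord, the root is Fb (chord tones Fb–Ab–Cb–Eb).

Fb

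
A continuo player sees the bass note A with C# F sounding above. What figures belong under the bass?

The notes A, C#, F stack in thirds as F–A–C# — an F augmented triad. The bass A is the third, so this is first inversion: figured 6.

6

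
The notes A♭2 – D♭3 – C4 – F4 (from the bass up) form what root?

Db

The distinct letter names are Ab, Db, C, F. Arranged as a stack of thirds they read Db–F–Ab–C, so Db is the root (a Db major seventh chord).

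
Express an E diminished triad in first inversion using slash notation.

Edim/G

First inversion of E diminished has the third (G) in the bass. As a slash chord: Edim/G.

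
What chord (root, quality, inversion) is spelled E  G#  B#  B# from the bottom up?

Reducing to letter names: E, G#, B#. These stack in thirds as E–G#–B# — an E augmented triad.
E is the root of E augmented; root in the bass means root position (figured bass 5/3).

E augmented, root position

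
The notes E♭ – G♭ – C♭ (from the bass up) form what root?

Cb

Eb, Gb, Cb are the tones of a Cb major triad (Cb–Eb–Gb), making Cb the root.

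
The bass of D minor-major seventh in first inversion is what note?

F

In first inversion the third is lowest. For D minor-major seventh (D–F–A–C#) that is F.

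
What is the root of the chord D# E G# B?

E

The distinct letter names are D#, E, G#, B. Arranged as a stack of thirds they read E–G#–B–D#, so E is the root (an E major seventh chord).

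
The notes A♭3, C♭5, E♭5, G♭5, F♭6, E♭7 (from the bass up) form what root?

The distinct letter names are Ab, Cb, Eb, Gb, Fb. Arranged as a stack of thirds they read Fb–Ab–Cb–Eb–Gb, so Fb is the root (an Fb major ninth chord).

Fb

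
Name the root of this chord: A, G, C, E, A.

Reordering A, G, C, E into stacked thirds gives A–C–E–G; the bottom of that stack, A, is the root.

A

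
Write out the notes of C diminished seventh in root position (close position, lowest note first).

C, Eb, Gb, Bbb

C diminished seventh is C–Eb–Gb–Bbb. Root position puts the root (C) in the bass, with the remaining tones above: C, Eb, Gb, Bbb.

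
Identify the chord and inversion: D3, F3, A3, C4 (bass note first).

The pitch classes D, F, A, C arrange in thirds as D–F–A–C: a D minor seventh chord.
With the root (D) in the bass, the chord is in root position (figured bass 7).

D minor seventh, root position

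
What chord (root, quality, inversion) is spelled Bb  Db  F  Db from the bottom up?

Bb minor, root position

The distinct note names are Bb, Db, F. Stacked in thirds they read Bb–Db–F, which is a minor triad on Bb.
Bb is the root of Bb minor; root in the bass means root position (figured bass 5/3).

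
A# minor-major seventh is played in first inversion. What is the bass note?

In first inversion the third is lowest. For A# minor-major seventh (A#–C#–E#–G##) that is C#.

C#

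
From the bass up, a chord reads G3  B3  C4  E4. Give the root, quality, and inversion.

The pitch classes G, B, C, E arrange in thirds as C–E–G–B: a C major seventh chord.
G is the fifth of C major seventh; fifth in the bass means second inversion (figured bass 4/3).

C major seventh, second inversion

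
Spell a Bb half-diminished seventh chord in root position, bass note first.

Bb half-diminished seventh is Bb–Db–Fb–Ab. Root position puts the root (Bb) in the bass, with the remaining tones above: Bb, Db, Fb, Ab.

Bb, Db, Fb, Ab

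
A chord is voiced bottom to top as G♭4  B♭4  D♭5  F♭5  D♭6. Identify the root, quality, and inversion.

Reducing to letter names: Gb, Bb, Db, Fb. These stack in thirds as Gb–Bb–Db–Fb — a Gb dominant seventh chord.
Gb is the root of Gb dominant seventh; root in the bass means root position (figured bass 7).

Gb dominant seventh, root position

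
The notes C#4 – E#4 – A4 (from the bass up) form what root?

A

The distinct letter names are C#, E#, A. Arranged as a stack of thirds they read A–C#–E#, so A is the root (an A augmented triad).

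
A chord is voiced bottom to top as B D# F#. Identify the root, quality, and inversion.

Reducing to letter names: B, D#, F#. These stack in thirds as B–D#–F# — a B major triad.
The lowest note is B, the root of the chord, so this is root position (figured bass 5/3).

B major, root position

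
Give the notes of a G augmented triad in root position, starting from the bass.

G, B, D#

Spelling G augmented: G–B–D#. In root position the root is bass, giving G, B, D# from the bottom.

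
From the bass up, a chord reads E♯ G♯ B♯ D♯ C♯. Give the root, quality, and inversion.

C# major ninth, first inversion

Reducing to letter names: E#, G#, B#, D#, C#. These stack in thirds as C#–E#–G#–B#–D# — a C# major ninth chord.
E# is the third of C# major ninth; third in the bass means first inversion.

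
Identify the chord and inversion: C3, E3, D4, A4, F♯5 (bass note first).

D dominant ninth, third inversion

Reducing to letter names: C, E, D, A, F#. These stack in thirds as D–F#–A–C–E — a D dominant ninth chord.
With the seventh (C) in the bass, the chord is in third inversion.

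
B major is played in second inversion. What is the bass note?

F#

In second inversion the fifth is lowest. For B major (B–D#–F#) that is F#.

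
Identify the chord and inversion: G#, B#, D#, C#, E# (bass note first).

C# major ninth, second inversion

Reducing to letter names: G#, B#, D#, C#, E#. These stack in thirds as C#–E#–G#–B#–D# — a C# major ninth chord.
G# is the fifth of C# major ninth; fifth in the bass means second inversion.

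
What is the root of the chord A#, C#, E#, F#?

F#

A#, C#, E#, F# are the tones of an F# major seventh chord (F#–A#–C#–E#), making F# the root.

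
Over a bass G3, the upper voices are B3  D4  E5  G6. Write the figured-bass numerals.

The notes G, B, D, E stack in thirds as E–G–B–D — an E minor seventh chord. The bass G is the third, so this is first inversion: figured 6/5.

6/5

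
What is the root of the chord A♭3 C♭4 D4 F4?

D

The distinct letter names are Ab, Cb, D, F. Arranged as a stack of thirds they read D–F–Ab–Cb, so D is the root (a D diminished seventh chord).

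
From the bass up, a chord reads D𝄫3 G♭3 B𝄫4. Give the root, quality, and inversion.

Gb diminished, second inversion

The pitch classes Dbb, Gb, Bbb arrange in thirds as Gb–Bbb–Dbb: a Gb diminished triad.
Dbb is the fifth of Gb diminished; fifth in the bass means second inversion (figured bass 6/4).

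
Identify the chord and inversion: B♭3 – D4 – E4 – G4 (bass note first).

E half-diminished seventh, second inversion

Reducing to letter names: Bb, D, E, G. These stack in thirds as E–G–Bb–D — an E half-diminished seventh chord.
The lowest note is Bb, the fifth of the chord, so this is second inversion (figured bass 4/3).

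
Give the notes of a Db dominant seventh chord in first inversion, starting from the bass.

F, Ab, Cb, Db

Db dominant seventh is Db–F–Ab–Cb. First inversion puts the third (F) in the bass, with the remaining tones above: F, Ab, Cb, Db.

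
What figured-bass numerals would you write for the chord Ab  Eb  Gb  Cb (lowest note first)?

7

The notes Ab, Eb, Gb, Cb stack in thirds as Ab–Cb–Eb–Gb — an Ab minor seventh chord. The bass Ab is the root, so this is root position: figured 7.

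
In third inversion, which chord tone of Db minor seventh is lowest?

The seventh of Db minor seventh (Db–Fb–Ab–Cb) is Cb; that is the bass in third inversion.

Cb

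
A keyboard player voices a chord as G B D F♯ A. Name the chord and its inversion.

The distinct note names are G, B, D, F#, A. Stacked in thirds they read G–B–D–F#–A, which is a major ninth chord on G.
With the root (G) in the bass, the chord is in root position.

G major ninth, root position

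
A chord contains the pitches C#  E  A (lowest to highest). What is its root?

C#, E, A are the tones of an A major triad (A–C#–E), making A the root.

A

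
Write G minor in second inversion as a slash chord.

Gm/D

Second inversion of G minor has the fifth (D) in the bass. As a slash chord: Gm/D.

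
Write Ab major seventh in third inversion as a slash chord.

Abmaj7/G

Third inversion of Ab major seventh has the seventh (G) in the bass. As a slash chord: Abmaj7/G.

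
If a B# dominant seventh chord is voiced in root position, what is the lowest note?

The root of B# dominant seventh (B#–D##–F##–A#) is B#; that is the bass in root position.

B#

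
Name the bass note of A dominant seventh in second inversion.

A dominant seventh is A–C#–E–G. Second inversion places the fifth in the bass: E.

E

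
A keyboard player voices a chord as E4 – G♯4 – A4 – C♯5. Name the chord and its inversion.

Reducing to letter names: E, G#, A, C#. These stack in thirds as A–C#–E–G# — an A major seventh chord.
With the fifth (E) in the bass, the chord is in second inversion (figured bass 4/3).

A major seventh, second inversion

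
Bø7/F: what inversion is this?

second inversion

Bø7/F means B half-diminished seventh with F in the bass. F is the fifth of B half-diminished seventh (B–D–F–A), so this is second inversion.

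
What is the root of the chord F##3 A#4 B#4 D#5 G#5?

G#

F##, A#, B#, D#, G# are the tones of a G# major ninth chord (G#–B#–D#–F##–A#), making G# the root.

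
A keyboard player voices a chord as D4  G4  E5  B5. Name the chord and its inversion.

The distinct note names are D, G, E, B. Stacked in thirds they read E–G–B–D, which is a minor seventh chord on E.
D is the seventh of E minor seventh; seventh in the bass means third inversion (figured bass 4/2).

E minor seventh, third inversion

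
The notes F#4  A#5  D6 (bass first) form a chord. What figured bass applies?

The notes F#, A#, D stack in thirds as D–F#–A# — a D augmented triad. The bass F# is the third, so this is first inversion: figured 6.

6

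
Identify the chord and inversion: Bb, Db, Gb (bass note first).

Gb major, first inversion

The distinct note names are Bb, Db, Gb. Stacked in thirds they read Gb–Bb–Db, which is a major triad on Gb.
Bb is the third of Gb major; third in the bass means first inversion (figured bass 6).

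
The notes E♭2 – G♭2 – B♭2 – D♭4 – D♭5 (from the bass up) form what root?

Eb

Reordering Eb, Gb, Bb, Db into stacked thirds gives Eb–Gb–Bb–Db; the bottom of that stack, Eb, is the root.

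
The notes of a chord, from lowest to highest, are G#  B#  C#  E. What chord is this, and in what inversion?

C# minor-major seventh, second inversion

Reducing to letter names: G#, B#, C#, E. These stack in thirds as C#–E–G#–B# — a C# minor-major seventh chord.
The lowest note is G#, the fifth of the chord, so this is second inversion (figured bass 4/3).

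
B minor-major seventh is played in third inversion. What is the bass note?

A#

The seventh of B minor-major seventh (B–D–F#–A#) is A#; that is the bass in third inversion.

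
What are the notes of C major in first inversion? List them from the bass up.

The chord tones are C–E–G. With the third (E) lowest for first inversion: E, G, C.

E, G, C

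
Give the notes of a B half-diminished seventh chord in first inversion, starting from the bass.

D, F, A, B

B half-diminished seventh is B–D–F–A. First inversion puts the third (D) in the bass, with the remaining tones above: D, F, A, B.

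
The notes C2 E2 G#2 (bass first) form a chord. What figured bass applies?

5/3

The notes C, E, G# stack in thirds as C–E–G# — a C augmented triad. The bass C is the root, so this is root position: figured 5/3.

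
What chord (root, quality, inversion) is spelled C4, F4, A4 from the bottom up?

Reducing to letter names: C, F, A. These stack in thirds as F–A–C — an F major triad.
The lowest note is C, the fifth of the chord, so this is second inversion (figured bass 6/4).

F major, second inversion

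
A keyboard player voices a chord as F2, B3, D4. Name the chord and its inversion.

The distinct note names are F, B, D. Stacked in thirds they read B–D–F, which is a diminished triad on B.
F is the fifth of B diminished; fifth in the bass means second inversion (figured bass 6/4).

B diminished, second inversion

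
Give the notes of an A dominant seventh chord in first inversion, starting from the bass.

C#, E, G, A

The chord tones are A–C#–E–G. With the third (C#) lowest for first inversion: C#, E, G, A.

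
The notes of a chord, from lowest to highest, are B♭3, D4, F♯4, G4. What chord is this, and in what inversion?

G minor-major seventh, first inversion

Reducing to letter names: Bb, D, F#, G. These stack in thirds as G–Bb–D–F# — a G minor-major seventh chord.
With the third (Bb) in the bass, the chord is in first inversion (figured bass 6/5).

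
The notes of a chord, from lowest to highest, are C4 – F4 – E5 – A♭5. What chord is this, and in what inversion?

F minor-major seventh, second inversion

The pitch classes C, F, E, Ab arrange in thirds as F–Ab–C–E: an F minor-major seventh chord.
The lowest note is C, the fifth of the chord, so this is second inversion (figured bass 4/3).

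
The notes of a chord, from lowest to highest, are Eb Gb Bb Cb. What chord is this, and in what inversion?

Reducing to letter names: Eb, Gb, Bb, Cb. These stack in thirds as Cb–Eb–Gb–Bb — a Cb major seventh chord.
Eb is the third of Cb major seventh; third in the bass means first inversion (figured bass 6/5).

Cb major seventh, first inversion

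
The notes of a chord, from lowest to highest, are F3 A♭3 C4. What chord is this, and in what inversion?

The distinct note names are F, Ab, C. Stacked in thirds they read F–Ab–C, which is a minor triad on F.
F is the root of F minor; root in the bass means root position (figured bass 5/3).

F minor, root position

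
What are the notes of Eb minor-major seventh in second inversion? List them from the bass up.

Spelling Eb minor-major seventh: Eb–Gb–Bb–D. In second inversion the fifth is bass, giving Bb, D, Eb, Gb from the bottom.

Bb, D, Eb, Gb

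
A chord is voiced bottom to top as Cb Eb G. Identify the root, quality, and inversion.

The distinct note names are Cb, Eb, G. Stacked in thirds they read Cb–Eb–G, which is an augmented triad on Cb.
With the root (Cb) in the bass, the chord is in root position (figured bass 5/3).

Cb augmented, root position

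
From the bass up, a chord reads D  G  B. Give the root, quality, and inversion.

G major, second inversion

Reducing to letter names: D, G, B. These stack in thirds as G–B–D — a G major triad.
With the fifth (D) in the bass, the chord is in second inversion (figured bass 6/4).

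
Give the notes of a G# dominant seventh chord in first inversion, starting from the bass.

G# dominant seventh is G#–B#–D#–F#. First inversion puts the third (B#) in the bass, with the remaining tones above: B#, D#, F#, G#.

B#, D#, F#, G#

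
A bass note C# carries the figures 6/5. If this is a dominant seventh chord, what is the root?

A

The figures 6/5 mean the third of the chord is in the bass. If C# is the third of a dominant seventh chord, the root is A (chord tones A–C#–E–G).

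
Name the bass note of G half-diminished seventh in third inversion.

The seventh of G half-diminished seventh (G–Bb–Db–F) is F; that is the bass in third inversion.

F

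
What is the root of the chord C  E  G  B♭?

C

Reordering C, E, G, Bb into stacked thirds gives C–E–G–Bb; the bottom of that stack, C, is the root.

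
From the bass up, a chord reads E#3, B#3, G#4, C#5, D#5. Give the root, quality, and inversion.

Reducing to letter names: E#, B#, G#, C#, D#. These stack in thirds as C#–E#–G#–B#–D# — a C# major ninth chord.
E# is the third of C# major ninth; third in the bass means first inversion.

C# major ninth, first inversion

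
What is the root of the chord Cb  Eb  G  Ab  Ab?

The distinct letter names are Cb, Eb, G, Ab. Arranged as a stack of thirds they read Ab–Cb–Eb–G, so Ab is the root (an Ab minor-major seventh chord).

Ab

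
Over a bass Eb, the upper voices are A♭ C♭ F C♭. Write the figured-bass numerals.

The notes Eb, Ab, Cb, F stack in thirds as F–Ab–Cb–Eb — an F half-diminished seventh chord. The bass Eb is the seventh, so this is third inversion: figured 4/2.

4/2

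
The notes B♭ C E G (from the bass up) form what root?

The distinct letter names are Bb, C, E, G. Arranged as a stack of thirds they read C–E–G–Bb, so C is the root (a C dominant seventh chord).

C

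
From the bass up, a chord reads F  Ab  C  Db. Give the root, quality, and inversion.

The pitch classes F, Ab, C, Db arrange in thirds as Db–F–Ab–C: a Db major seventh chord.
The lowest note is F, the third of the chord, so this is first inversion (figured bass 6/5).

Db major seventh, first inversion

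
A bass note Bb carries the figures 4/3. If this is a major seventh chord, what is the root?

Eb

The figures 4/3 mean the fifth of the chord is in the bass. If Bb is the fifth of a major seventh chord, the root is Eb (chord tones Eb–G–Bb–D).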